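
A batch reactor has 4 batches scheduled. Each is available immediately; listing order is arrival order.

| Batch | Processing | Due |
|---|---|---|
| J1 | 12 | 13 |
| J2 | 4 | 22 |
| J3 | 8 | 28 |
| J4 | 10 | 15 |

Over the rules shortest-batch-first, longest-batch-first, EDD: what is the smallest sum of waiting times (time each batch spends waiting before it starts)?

SPT (increasing processing time): J2 J3 J4 J1.
J2: waits 0, runs 0→4
J3: waits 4, runs 4→12
J4: waits 12, runs 12→22
J1: waits 22, runs 22→34
Sum = 0+4+12+22 = 38.
LPT (decreasing processing time): J1 J4 J3 J2.
J1: waits 0, runs 0→12
J4: waits 12, runs 12→22
J3: waits 22, runs 22→30
J2: waits 30, runs 30→34
Sum = 0+12+22+30 = 64.
EDD (increasing due date): J1 J4 J2 J3.
J1: waits 0, runs 0→12
J4: waits 12, runs 12→22
J2: waits 22, runs 22→26
J3: waits 26, runs 26→34
Sum = 0+12+22+26 = 60.
SPT 38, LPT 64, EDD 60 → minimum 38.

38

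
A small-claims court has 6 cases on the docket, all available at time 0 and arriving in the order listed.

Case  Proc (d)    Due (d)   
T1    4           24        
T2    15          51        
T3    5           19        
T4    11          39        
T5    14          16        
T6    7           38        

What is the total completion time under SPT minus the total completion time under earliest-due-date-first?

SPT (increasing processing time): T1 T3 T6 T4 T5 T2.
T1: 0→4
T3: 4→9
T6: 9→16
T4: 16→27
T5: 27→41
T2: 41→56
Sum = 4+9+16+27+41+56 = 153.
EDD (increasing due date): T5 T3 T1 T6 T4 T2.
T5: 0→14
T3: 14→19
T1: 19→23
T6: 23→30
T4: 30→41
T2: 41→56
Sum = 14+19+23+30+41+56 = 183.
Difference = 153 − 183 = -30.

-30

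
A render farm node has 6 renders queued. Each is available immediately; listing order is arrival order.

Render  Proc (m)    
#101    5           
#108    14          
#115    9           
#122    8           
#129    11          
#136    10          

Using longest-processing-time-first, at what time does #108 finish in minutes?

LPT (decreasing processing time): #108 #129 #136 #115 #122 #101.
#108: 0→14

14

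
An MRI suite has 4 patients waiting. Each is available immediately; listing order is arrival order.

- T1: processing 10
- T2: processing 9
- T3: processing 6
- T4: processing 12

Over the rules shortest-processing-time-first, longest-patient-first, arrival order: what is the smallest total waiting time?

46

SPT (increasing processing time): T3 T2 T1 T4.
T3: waits 0, runs 0→6
T2: waits 6, runs 6→15
T1: waits 15, runs 15→25
T4: waits 25, runs 25→37
Sum = 0+6+15+25 = 46.
LPT (decreasing processing time): T4 T1 T2 T3.
T4: waits 0, runs 0→12
T1: waits 12, runs 12→22
T2: waits 22, runs 22→31
T3: waits 31, runs 31→37
Sum = 0+12+22+31 = 65.
FIFO (arrival order): T1 T2 T3 T4.
T1: waits 0, runs 0→10
T2: waits 10, runs 10→19
T3: waits 19, runs 19→25
T4: waits 25, runs 25→37
Sum = 0+10+19+25 = 54.
SPT 46, LPT 65, FIFO 54 → minimum 46.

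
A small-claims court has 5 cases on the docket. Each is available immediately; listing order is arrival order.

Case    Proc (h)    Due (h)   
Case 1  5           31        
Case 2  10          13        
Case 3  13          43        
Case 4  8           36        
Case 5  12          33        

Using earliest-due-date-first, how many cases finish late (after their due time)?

1

EDD (increasing due date): Case 2 Case 1 Case 5 Case 4 Case 3.
Case 2: 0→10, due 13, tardiness 0
Case 1: 10→15, due 31, tardiness 0
Case 5: 15→27, due 33, tardiness 0
Case 4: 27→35, due 36, tardiness 0
Case 3: 35→48, due 43, tardiness 5
Late cases: 1.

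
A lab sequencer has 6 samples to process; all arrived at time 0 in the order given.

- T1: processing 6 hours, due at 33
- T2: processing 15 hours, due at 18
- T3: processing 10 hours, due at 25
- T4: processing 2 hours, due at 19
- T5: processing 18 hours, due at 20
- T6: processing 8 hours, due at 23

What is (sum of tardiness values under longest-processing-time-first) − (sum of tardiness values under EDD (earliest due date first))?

36

LPT (decreasing processing time): T5 T2 T3 T6 T1 T4.
T5: 0→18, due 20, tardiness 0
T2: 18→33, due 18, tardiness 15
T3: 33→43, due 25, tardiness 18
T6: 43→51, due 23, tardiness 28
T1: 51→57, due 33, tardiness 24
T4: 57→59, due 19, tardiness 40
Sum = 0+15+18+28+24+40 = 125.
EDD (increasing due date): T2 T4 T5 T6 T3 T1.
T2: 0→15, due 18, tardiness 0
T4: 15→17, due 19, tardiness 0
T5: 17→35, due 20, tardiness 15
T6: 35→43, due 23, tardiness 20
T3: 43→53, due 25, tardiness 28
T1: 53→59, due 33, tardiness 26
Sum = 0+0+15+20+28+26 = 89.
Difference = 125 − 89 = 36.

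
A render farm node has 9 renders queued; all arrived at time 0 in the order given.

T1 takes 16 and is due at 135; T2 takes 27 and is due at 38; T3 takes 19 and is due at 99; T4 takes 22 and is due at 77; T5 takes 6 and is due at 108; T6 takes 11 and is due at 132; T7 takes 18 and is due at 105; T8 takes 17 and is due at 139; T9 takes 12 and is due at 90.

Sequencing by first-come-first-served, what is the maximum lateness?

FIFO (arrival order): T1 T2 T3 T4 T5 T6 T7 T8 T9.
T1: 0→16, due 135, lateness -119
T2: 16→43, due 38, lateness 5
T3: 43→62, due 99, lateness -37
T4: 62→84, due 77, lateness 7
T5: 84→90, due 108, lateness -18
T6: 90→101, due 132, lateness -31
T7: 101→119, due 105, lateness 14
T8: 119→136, due 139, lateness -3
T9: 136→148, due 90, lateness 58
Maximum = 58.

58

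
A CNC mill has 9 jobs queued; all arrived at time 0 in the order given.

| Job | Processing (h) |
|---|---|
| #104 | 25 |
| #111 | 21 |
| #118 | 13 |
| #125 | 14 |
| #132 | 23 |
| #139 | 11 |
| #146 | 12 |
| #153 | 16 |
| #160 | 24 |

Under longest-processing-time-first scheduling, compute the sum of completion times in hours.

LPT (decreasing processing time): #104 #160 #132 #111 #153 #125 #118 #146 #139.
#104: 0→25
#160: 25→49
#132: 49→72
#111: 72→93
#153: 93→109
#125: 109→123
#118: 123→136
#146: 136→148
#139: 148→159
Sum = 25+49+72+93+109+123+136+148+159 = 914.

914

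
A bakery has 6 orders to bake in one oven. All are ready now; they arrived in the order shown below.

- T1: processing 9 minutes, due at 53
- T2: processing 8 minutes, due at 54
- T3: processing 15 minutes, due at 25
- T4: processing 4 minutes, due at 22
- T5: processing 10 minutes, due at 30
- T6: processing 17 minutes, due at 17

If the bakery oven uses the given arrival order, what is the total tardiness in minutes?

83

FIFO (arrival order): T1 T2 T3 T4 T5 T6.
T1: 0→9, due 53, tardiness 0
T2: 9→17, due 54, tardiness 0
T3: 17→32, due 25, tardiness 7
T4: 32→36, due 22, tardiness 14
T5: 36→46, due 30, tardiness 16
T6: 46→63, due 17, tardiness 46
Sum = 0+0+7+14+16+46 = 83.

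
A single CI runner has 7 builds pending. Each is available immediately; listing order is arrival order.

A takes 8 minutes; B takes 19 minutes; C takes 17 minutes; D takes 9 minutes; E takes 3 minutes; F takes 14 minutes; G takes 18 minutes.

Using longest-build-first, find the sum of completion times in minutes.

LPT (decreasing processing time): B G C F D A E.
B: 0→19
G: 19→37
C: 37→54
F: 54→68
D: 68→77
A: 77→85
E: 85→88
Sum = 19+37+54+68+77+85+88 = 428.

428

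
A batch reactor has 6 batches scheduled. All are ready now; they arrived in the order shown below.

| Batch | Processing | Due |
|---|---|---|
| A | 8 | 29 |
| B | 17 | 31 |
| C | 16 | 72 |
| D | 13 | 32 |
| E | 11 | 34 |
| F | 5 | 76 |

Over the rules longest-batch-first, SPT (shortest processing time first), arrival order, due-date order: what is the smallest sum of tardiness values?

21

LPT (decreasing processing time): B C D E A F.
B: 0→17, due 31, tardiness 0
C: 17→33, due 72, tardiness 0
D: 33→46, due 32, tardiness 14
E: 46→57, due 34, tardiness 23
A: 57→65, due 29, tardiness 36
F: 65→70, due 76, tardiness 0
Sum = 0+0+14+23+36+0 = 73.
SPT (increasing processing time): F A E D C B.
F: 0→5, due 76, tardiness 0
A: 5→13, due 29, tardiness 0
E: 13→24, due 34, tardiness 0
D: 24→37, due 32, tardiness 5
C: 37→53, due 72, tardiness 0
B: 53→70, due 31, tardiness 39
Sum = 0+0+0+5+0+39 = 44.
FIFO (arrival order): A B C D E F.
A: 0→8, due 29, tardiness 0
B: 8→25, due 31, tardiness 0
C: 25→41, due 72, tardiness 0
D: 41→54, due 32, tardiness 22
E: 54→65, due 34, tardiness 31
F: 65→70, due 76, tardiness 0
Sum = 0+0+0+22+31+0 = 53.
EDD (increasing due date): A B D E C F.
A: 0→8, due 29, tardiness 0
B: 8→25, due 31, tardiness 0
D: 25→38, due 32, tardiness 6
E: 38→49, due 34, tardiness 15
C: 49→65, due 72, tardiness 0
F: 65→70, due 76, tardiness 0
Sum = 0+0+6+15+0+0 = 21.
LPT 73, SPT 44, FIFO 53, EDD 21 → minimum 21.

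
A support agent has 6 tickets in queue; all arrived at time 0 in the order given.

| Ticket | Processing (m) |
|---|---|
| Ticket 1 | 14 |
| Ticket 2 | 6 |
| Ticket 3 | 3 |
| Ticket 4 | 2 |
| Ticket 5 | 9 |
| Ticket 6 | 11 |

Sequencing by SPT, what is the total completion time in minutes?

114

SPT (increasing processing time): Ticket 4 Ticket 3 Ticket 2 Ticket 5 Ticket 6 Ticket 1.
Ticket 4: 0→2
Ticket 3: 2→5
Ticket 2: 5→11
Ticket 5: 11→20
Ticket 6: 20→31
Ticket 1: 31→45
Sum = 2+5+11+20+31+45 = 114.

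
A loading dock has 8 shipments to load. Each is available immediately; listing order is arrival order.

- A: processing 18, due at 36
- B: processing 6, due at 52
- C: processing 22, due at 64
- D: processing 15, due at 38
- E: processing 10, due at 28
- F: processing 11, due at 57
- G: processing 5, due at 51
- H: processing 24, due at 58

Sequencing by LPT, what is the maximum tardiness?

LPT (decreasing processing time): H C A D F E B G.
H: 0→24, due 58, tardiness 0
C: 24→46, due 64, tardiness 0
A: 46→64, due 36, tardiness 28
D: 64→79, due 38, tardiness 41
F: 79→90, due 57, tardiness 33
E: 90→100, due 28, tardiness 72
B: 100→106, due 52, tardiness 54
G: 106→111, due 51, tardiness 60
Maximum = 72.

72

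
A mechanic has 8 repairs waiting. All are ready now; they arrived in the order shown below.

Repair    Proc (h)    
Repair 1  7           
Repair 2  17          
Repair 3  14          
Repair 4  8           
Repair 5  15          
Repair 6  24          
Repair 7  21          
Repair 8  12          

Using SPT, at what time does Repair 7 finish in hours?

SPT (increasing processing time): Repair 1 Repair 4 Repair 8 Repair 3 Repair 5 Repair 2 Repair 7 Repair 6.
Repair 1: 0→7
Repair 4: 7→15
Repair 8: 15→27
Repair 3: 27→41
Repair 5: 41→56
Repair 2: 56→73
Repair 7: 73→94

94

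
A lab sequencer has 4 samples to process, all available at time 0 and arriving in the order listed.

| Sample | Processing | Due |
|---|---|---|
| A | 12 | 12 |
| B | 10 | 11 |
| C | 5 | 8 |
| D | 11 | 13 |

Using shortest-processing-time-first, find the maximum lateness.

26

SPT (increasing processing time): C B D A.
C: 0→5, due 8, lateness -3
B: 5→15, due 11, lateness 4
D: 15→26, due 13, lateness 13
A: 26→38, due 12, lateness 26
Maximum = 26.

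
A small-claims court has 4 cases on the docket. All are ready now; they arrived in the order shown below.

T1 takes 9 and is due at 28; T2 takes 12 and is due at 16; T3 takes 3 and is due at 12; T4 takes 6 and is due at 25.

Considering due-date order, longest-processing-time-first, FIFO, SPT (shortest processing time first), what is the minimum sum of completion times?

EDD (increasing due date): T3 T2 T4 T1.
T3: 0→3
T2: 3→15
T4: 15→21
T1: 21→30
Sum = 3+15+21+30 = 69.
LPT (decreasing processing time): T2 T1 T4 T3.
T2: 0→12
T1: 12→21
T4: 21→27
T3: 27→30
Sum = 12+21+27+30 = 90.
FIFO (arrival order): T1 T2 T3 T4.
T1: 0→9
T2: 9→21
T3: 21→24
T4: 24→30
Sum = 9+21+24+30 = 84.
SPT (increasing processing time): T3 T4 T1 T2.
T3: 0→3
T4: 3→9
T1: 9→18
T2: 18→30
Sum = 3+9+18+30 = 60.
EDD 69, LPT 90, FIFO 84, SPT 60 → minimum 60.

60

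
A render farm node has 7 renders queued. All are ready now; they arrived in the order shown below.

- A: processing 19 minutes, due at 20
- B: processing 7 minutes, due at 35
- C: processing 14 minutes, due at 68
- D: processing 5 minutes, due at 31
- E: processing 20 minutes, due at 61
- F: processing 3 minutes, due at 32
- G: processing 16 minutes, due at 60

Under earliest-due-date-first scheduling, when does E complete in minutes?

70

EDD (increasing due date): A D F B G E C.
A: 0→19
D: 19→24
F: 24→27
B: 27→34
G: 34→50
E: 50→70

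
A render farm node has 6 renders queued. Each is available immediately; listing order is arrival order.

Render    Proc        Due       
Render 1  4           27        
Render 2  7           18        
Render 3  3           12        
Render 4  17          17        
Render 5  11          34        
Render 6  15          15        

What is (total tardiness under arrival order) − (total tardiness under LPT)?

-64

FIFO (arrival order): Render 1 Render 2 Render 3 Render 4 Render 5 Render 6.
Render 1: 0→4, due 27, tardiness 0
Render 2: 4→11, due 18, tardiness 0
Render 3: 11→14, due 12, tardiness 2
Render 4: 14→31, due 17, tardiness 14
Render 5: 31→42, due 34, tardiness 8
Render 6: 42→57, due 15, tardiness 42
Sum = 0+0+2+14+8+42 = 66.
LPT (decreasing processing time): Render 4 Render 6 Render 5 Render 2 Render 1 Render 3.
Render 4: 0→17, due 17, tardiness 0
Render 6: 17→32, due 15, tardiness 17
Render 5: 32→43, due 34, tardiness 9
Render 2: 43→50, due 18, tardiness 32
Render 1: 50→54, due 27, tardiness 27
Render 3: 54→57, due 12, tardiness 45
Sum = 0+17+9+32+27+45 = 130.
Difference = 66 − 130 = -64.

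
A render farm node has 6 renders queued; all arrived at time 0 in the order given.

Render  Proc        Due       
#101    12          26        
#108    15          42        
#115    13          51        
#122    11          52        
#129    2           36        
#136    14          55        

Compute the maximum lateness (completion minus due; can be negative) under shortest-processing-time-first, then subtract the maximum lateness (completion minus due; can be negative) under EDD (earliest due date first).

SPT (increasing processing time): #129 #122 #101 #115 #136 #108.
#129: 0→2, due 36, lateness -34
#122: 2→13, due 52, lateness -39
#101: 13→25, due 26, lateness -1
#115: 25→38, due 51, lateness -13
#136: 38→52, due 55, lateness -3
#108: 52→67, due 42, lateness 25
Maximum = 25.
EDD (increasing due date): #101 #129 #108 #115 #122 #136.
#101: 0→12, due 26, lateness -14
#129: 12→14, due 36, lateness -22
#108: 14→29, due 42, lateness -13
#115: 29→42, due 51, lateness -9
#122: 42→53, due 52, lateness 1
#136: 53→67, due 55, lateness 12
Maximum = 12.
Difference = 25 − 12 = 13.

13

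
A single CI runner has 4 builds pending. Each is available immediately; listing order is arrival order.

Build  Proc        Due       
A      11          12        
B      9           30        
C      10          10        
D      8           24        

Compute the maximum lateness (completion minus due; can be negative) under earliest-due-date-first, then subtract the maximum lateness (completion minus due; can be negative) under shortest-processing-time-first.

-17

EDD (increasing due date): C A D B.
C: 0→10, due 10, lateness 0
A: 10→21, due 12, lateness 9
D: 21→29, due 24, lateness 5
B: 29→38, due 30, lateness 8
Maximum = 9.
SPT (increasing processing time): D B C A.
D: 0→8, due 24, lateness -16
B: 8→17, due 30, lateness -13
C: 17→27, due 10, lateness 17
A: 27→38, due 12, lateness 26
Maximum = 26.
Difference = 9 − 26 = -17.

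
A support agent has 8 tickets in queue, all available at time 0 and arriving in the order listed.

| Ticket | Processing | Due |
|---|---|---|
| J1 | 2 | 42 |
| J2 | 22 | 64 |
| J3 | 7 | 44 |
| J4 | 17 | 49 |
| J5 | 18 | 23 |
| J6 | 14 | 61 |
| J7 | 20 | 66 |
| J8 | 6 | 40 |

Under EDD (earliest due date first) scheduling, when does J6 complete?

EDD (increasing due date): J5 J8 J1 J3 J4 J6 J2 J7.
J5: 0→18
J8: 18→24
J1: 24→26
J3: 26→33
J4: 33→50
J6: 50→64

64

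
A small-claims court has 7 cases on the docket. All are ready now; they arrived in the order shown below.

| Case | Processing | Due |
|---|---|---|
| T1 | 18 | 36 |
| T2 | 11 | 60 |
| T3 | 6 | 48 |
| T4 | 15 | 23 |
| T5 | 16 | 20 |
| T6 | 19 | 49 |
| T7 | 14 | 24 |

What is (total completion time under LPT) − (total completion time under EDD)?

LPT (decreasing processing time): T6 T1 T5 T4 T7 T2 T3.
T6: 0→19
T1: 19→37
T5: 37→53
T4: 53→68
T7: 68→82
T2: 82→93
T3: 93→99
Sum = 19+37+53+68+82+93+99 = 451.
EDD (increasing due date): T5 T4 T7 T1 T3 T6 T2.
T5: 0→16
T4: 16→31
T7: 31→45
T1: 45→63
T3: 63→69
T6: 69→88
T2: 88→99
Sum = 16+31+45+63+69+88+99 = 411.
Difference = 451 − 411 = 40.

40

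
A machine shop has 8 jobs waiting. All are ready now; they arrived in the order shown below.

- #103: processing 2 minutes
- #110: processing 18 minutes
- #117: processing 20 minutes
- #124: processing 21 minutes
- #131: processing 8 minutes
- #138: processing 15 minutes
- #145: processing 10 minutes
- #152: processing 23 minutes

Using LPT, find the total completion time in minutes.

LPT (decreasing processing time): #152 #124 #117 #110 #138 #145 #131 #103.
#152: 0→23
#124: 23→44
#117: 44→64
#110: 64→82
#138: 82→97
#145: 97→107
#131: 107→115
#103: 115→117
Sum = 23+44+64+82+97+107+115+117 = 649.

649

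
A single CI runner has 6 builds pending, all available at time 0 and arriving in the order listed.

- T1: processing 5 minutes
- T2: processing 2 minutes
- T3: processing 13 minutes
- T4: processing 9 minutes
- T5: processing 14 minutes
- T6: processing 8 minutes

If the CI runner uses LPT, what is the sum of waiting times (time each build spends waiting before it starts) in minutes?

LPT (decreasing processing time): T5 T3 T4 T6 T1 T2.
T5: waits 0, runs 0→14
T3: waits 14, runs 14→27
T4: waits 27, runs 27→36
T6: waits 36, runs 36→44
T1: waits 44, runs 44→49
T2: waits 49, runs 49→51
Sum = 0+14+27+36+44+49 = 170.

170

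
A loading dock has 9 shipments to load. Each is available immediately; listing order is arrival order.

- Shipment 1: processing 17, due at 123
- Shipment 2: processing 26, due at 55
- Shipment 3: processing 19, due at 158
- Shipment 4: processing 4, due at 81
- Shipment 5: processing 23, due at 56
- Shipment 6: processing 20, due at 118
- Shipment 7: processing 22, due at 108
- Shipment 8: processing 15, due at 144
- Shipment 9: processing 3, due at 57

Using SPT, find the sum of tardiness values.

SPT (increasing processing time): Shipment 9 Shipment 4 Shipment 8 Shipment 1 Shipment 3 Shipment 6 Shipment 7 Shipment 5 Shipment 2.
Shipment 9: 0→3, due 57, tardiness 0
Shipment 4: 3→7, due 81, tardiness 0
Shipment 8: 7→22, due 144, tardiness 0
Shipment 1: 22→39, due 123, tardiness 0
Shipment 3: 39→58, due 158, tardiness 0
Shipment 6: 58→78, due 118, tardiness 0
Shipment 7: 78→100, due 108, tardiness 0
Shipment 5: 100→123, due 56, tardiness 67
Shipment 2: 123→149, due 55, tardiness 94
Sum = 0+0+0+0+0+0+0+67+94 = 161.

161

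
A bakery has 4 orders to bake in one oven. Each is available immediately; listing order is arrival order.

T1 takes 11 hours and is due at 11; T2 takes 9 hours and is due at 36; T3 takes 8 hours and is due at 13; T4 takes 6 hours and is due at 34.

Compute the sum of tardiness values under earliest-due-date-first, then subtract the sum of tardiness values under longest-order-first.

EDD (increasing due date): T1 T3 T4 T2.
T1: 0→11, due 11, tardiness 0
T3: 11→19, due 13, tardiness 6
T4: 19→25, due 34, tardiness 0
T2: 25→34, due 36, tardiness 0
Sum = 0+6+0+0 = 6.
LPT (decreasing processing time): T1 T2 T3 T4.
T1: 0→11, due 11, tardiness 0
T2: 11→20, due 36, tardiness 0
T3: 20→28, due 13, tardiness 15
T4: 28→34, due 34, tardiness 0
Sum = 0+0+15+0 = 15.
Difference = 6 − 15 = -9.

-9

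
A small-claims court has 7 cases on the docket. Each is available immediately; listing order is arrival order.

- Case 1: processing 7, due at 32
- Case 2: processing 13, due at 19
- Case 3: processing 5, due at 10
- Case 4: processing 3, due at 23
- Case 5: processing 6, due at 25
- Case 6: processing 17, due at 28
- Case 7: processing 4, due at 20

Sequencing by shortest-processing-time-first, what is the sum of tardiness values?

48

SPT (increasing processing time): Case 4 Case 7 Case 3 Case 5 Case 1 Case 2 Case 6.
Case 4: 0→3, due 23, tardiness 0
Case 7: 3→7, due 20, tardiness 0
Case 3: 7→12, due 10, tardiness 2
Case 5: 12→18, due 25, tardiness 0
Case 1: 18→25, due 32, tardiness 0
Case 2: 25→38, due 19, tardiness 19
Case 6: 38→55, due 28, tardiness 27
Sum = 0+0+2+0+0+19+27 = 48.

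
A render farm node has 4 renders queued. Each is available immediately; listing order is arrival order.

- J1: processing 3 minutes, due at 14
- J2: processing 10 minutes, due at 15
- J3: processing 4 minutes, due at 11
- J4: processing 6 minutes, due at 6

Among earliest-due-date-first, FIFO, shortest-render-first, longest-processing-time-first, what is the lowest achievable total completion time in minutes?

46

EDD (increasing due date): J4 J3 J1 J2.
J4: 0→6
J3: 6→10
J1: 10→13
J2: 13→23
Sum = 6+10+13+23 = 52.
FIFO (arrival order): J1 J2 J3 J4.
J1: 0→3
J2: 3→13
J3: 13→17
J4: 17→23
Sum = 3+13+17+23 = 56.
SPT (increasing processing time): J1 J3 J4 J2.
J1: 0→3
J3: 3→7
J4: 7→13
J2: 13→23
Sum = 3+7+13+23 = 46.
LPT (decreasing processing time): J2 J4 J3 J1.
J2: 0→10
J4: 10→16
J3: 16→20
J1: 20→23
Sum = 10+16+20+23 = 69.
EDD 52, FIFO 56, SPT 46, LPT 69 → minimum 46.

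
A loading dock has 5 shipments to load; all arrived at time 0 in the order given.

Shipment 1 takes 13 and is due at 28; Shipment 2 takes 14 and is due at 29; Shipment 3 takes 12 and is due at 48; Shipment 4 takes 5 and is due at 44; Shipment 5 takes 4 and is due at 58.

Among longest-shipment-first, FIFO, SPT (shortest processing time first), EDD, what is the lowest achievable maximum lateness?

LPT (decreasing processing time): Shipment 2 Shipment 1 Shipment 3 Shipment 4 Shipment 5.
Shipment 2: 0→14, due 29, lateness -15
Shipment 1: 14→27, due 28, lateness -1
Shipment 3: 27→39, due 48, lateness -9
Shipment 4: 39→44, due 44, lateness 0
Shipment 5: 44→48, due 58, lateness -10
Maximum = 0.
FIFO (arrival order): Shipment 1 Shipment 2 Shipment 3 Shipment 4 Shipment 5.
Shipment 1: 0→13, due 28, lateness -15
Shipment 2: 13→27, due 29, lateness -2
Shipment 3: 27→39, due 48, lateness -9
Shipment 4: 39→44, due 44, lateness 0
Shipment 5: 44→48, due 58, lateness -10
Maximum = 0.
SPT (increasing processing time): Shipment 5 Shipment 4 Shipment 3 Shipment 1 Shipment 2.
Shipment 5: 0→4, due 58, lateness -54
Shipment 4: 4→9, due 44, lateness -35
Shipment 3: 9→21, due 48, lateness -27
Shipment 1: 21→34, due 28, lateness 6
Shipment 2: 34→48, due 29, lateness 19
Maximum = 19.
EDD (increasing due date): Shipment 1 Shipment 2 Shipment 4 Shipment 3 Shipment 5.
Shipment 1: 0→13, due 28, lateness -15
Shipment 2: 13→27, due 29, lateness -2
Shipment 4: 27→32, due 44, lateness -12
Shipment 3: 32→44, due 48, lateness -4
Shipment 5: 44→48, due 58, lateness -10
Maximum = -2.
LPT 0, FIFO 0, SPT 19, EDD -2 → minimum -2.

-2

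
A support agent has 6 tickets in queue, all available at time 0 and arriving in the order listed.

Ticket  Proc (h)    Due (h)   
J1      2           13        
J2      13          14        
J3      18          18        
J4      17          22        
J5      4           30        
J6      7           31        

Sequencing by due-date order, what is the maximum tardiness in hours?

30

EDD (increasing due date): J1 J2 J3 J4 J5 J6.
J1: 0→2, due 13, tardiness 0
J2: 2→15, due 14, tardiness 1
J3: 15→33, due 18, tardiness 15
J4: 33→50, due 22, tardiness 28
J5: 50→54, due 30, tardiness 24
J6: 54→61, due 31, tardiness 30
Maximum = 30.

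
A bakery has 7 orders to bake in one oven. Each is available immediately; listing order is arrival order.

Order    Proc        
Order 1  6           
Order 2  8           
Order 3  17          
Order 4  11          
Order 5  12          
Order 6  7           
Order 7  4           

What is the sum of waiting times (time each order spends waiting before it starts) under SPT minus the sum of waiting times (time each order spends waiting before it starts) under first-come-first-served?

SPT (increasing processing time): Order 7 Order 1 Order 6 Order 2 Order 4 Order 5 Order 3.
Order 7: waits 0, runs 0→4
Order 1: waits 4, runs 4→10
Order 6: waits 10, runs 10→17
Order 2: waits 17, runs 17→25
Order 4: waits 25, runs 25→36
Order 5: waits 36, runs 36→48
Order 3: waits 48, runs 48→65
Sum = 0+4+10+17+25+36+48 = 140.
FIFO (arrival order): Order 1 Order 2 Order 3 Order 4 Order 5 Order 6 Order 7.
Order 1: waits 0, runs 0→6
Order 2: waits 6, runs 6→14
Order 3: waits 14, runs 14→31
Order 4: waits 31, runs 31→42
Order 5: waits 42, runs 42→54
Order 6: waits 54, runs 54→61
Order 7: waits 61, runs 61→65
Sum = 0+6+14+31+42+54+61 = 208.
Difference = 140 − 208 = -68.

-68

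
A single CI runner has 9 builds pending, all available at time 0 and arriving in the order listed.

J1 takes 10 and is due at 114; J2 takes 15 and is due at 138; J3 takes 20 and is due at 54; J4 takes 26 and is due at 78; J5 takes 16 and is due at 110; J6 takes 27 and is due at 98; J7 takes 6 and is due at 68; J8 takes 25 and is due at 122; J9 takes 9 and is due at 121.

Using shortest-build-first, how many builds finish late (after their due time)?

SPT (increasing processing time): J7 J9 J1 J2 J5 J3 J8 J4 J6.
J7: 0→6, due 68, tardiness 0
J9: 6→15, due 121, tardiness 0
J1: 15→25, due 114, tardiness 0
J2: 25→40, due 138, tardiness 0
J5: 40→56, due 110, tardiness 0
J3: 56→76, due 54, tardiness 22
J8: 76→101, due 122, tardiness 0
J4: 101→127, due 78, tardiness 49
J6: 127→154, due 98, tardiness 56
Late builds: 3.

3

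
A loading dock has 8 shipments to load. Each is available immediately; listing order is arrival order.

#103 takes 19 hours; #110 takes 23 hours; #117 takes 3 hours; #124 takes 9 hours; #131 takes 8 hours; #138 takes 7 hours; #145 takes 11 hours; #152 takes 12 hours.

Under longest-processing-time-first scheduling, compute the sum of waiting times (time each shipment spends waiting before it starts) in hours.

LPT (decreasing processing time): #110 #103 #152 #145 #124 #131 #138 #117.
#110: waits 0, runs 0→23
#103: waits 23, runs 23→42
#152: waits 42, runs 42→54
#145: waits 54, runs 54→65
#124: waits 65, runs 65→74
#131: waits 74, runs 74→82
#138: waits 82, runs 82→89
#117: waits 89, runs 89→92
Sum = 0+23+42+54+65+74+82+89 = 429.

429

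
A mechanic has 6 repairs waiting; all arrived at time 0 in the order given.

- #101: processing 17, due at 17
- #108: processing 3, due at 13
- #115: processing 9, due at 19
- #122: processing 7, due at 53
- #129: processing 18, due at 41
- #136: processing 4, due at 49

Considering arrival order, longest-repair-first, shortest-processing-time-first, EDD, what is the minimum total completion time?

145

FIFO (arrival order): #101 #108 #115 #122 #129 #136.
#101: 0→17
#108: 17→20
#115: 20→29
#122: 29→36
#129: 36→54
#136: 54→58
Sum = 17+20+29+36+54+58 = 214.
LPT (decreasing processing time): #129 #101 #115 #122 #136 #108.
#129: 0→18
#101: 18→35
#115: 35→44
#122: 44→51
#136: 51→55
#108: 55→58
Sum = 18+35+44+51+55+58 = 261.
SPT (increasing processing time): #108 #136 #122 #115 #101 #129.
#108: 0→3
#136: 3→7
#122: 7→14
#115: 14→23
#101: 23→40
#129: 40→58
Sum = 3+7+14+23+40+58 = 145.
EDD (increasing due date): #108 #101 #115 #129 #136 #122.
#108: 0→3
#101: 3→20
#115: 20→29
#129: 29→47
#136: 47→51
#122: 51→58
Sum = 3+20+29+47+51+58 = 208.
FIFO 214, LPT 261, SPT 145, EDD 208 → minimum 145.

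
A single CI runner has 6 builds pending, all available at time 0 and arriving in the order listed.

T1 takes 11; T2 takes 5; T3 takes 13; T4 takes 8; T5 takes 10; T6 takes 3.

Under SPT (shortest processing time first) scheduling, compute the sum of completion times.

SPT (increasing processing time): T6 T2 T4 T5 T1 T3.
T6: 0→3
T2: 3→8
T4: 8→16
T5: 16→26
T1: 26→37
T3: 37→50
Sum = 3+8+16+26+37+50 = 140.

140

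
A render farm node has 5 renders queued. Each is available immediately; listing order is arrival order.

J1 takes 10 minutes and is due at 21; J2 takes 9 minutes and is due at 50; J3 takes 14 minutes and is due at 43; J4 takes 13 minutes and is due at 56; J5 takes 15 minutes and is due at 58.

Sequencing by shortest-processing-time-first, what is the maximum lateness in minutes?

SPT (increasing processing time): J2 J1 J4 J3 J5.
J2: 0→9, due 50, lateness -41
J1: 9→19, due 21, lateness -2
J4: 19→32, due 56, lateness -24
J3: 32→46, due 43, lateness 3
J5: 46→61, due 58, lateness 3
Maximum = 3.

3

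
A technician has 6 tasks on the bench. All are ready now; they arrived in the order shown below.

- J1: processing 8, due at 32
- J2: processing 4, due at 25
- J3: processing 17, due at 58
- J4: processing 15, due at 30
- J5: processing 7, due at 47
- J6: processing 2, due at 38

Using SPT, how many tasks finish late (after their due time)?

SPT (increasing processing time): J6 J2 J5 J1 J4 J3.
J6: 0→2, due 38, tardiness 0
J2: 2→6, due 25, tardiness 0
J5: 6→13, due 47, tardiness 0
J1: 13→21, due 32, tardiness 0
J4: 21→36, due 30, tardiness 6
J3: 36→53, due 58, tardiness 0
Late tasks: 1.

1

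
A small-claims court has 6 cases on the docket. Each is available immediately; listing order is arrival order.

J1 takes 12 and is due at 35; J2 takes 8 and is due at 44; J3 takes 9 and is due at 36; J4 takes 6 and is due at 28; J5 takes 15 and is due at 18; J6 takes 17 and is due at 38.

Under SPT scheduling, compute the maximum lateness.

32

SPT (increasing processing time): J4 J2 J3 J1 J5 J6.
J4: 0→6, due 28, lateness -22
J2: 6→14, due 44, lateness -30
J3: 14→23, due 36, lateness -13
J1: 23→35, due 35, lateness 0
J5: 35→50, due 18, lateness 32
J6: 50→67, due 38, lateness 29
Maximum = 32.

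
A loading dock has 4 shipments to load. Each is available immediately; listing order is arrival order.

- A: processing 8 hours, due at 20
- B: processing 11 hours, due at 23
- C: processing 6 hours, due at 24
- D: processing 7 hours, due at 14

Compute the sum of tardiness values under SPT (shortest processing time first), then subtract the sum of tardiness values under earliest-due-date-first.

-1

SPT (increasing processing time): C D A B.
C: 0→6, due 24, tardiness 0
D: 6→13, due 14, tardiness 0
A: 13→21, due 20, tardiness 1
B: 21→32, due 23, tardiness 9
Sum = 0+0+1+9 = 10.
EDD (increasing due date): D A B C.
D: 0→7, due 14, tardiness 0
A: 7→15, due 20, tardiness 0
B: 15→26, due 23, tardiness 3
C: 26→32, due 24, tardiness 8
Sum = 0+0+3+8 = 11.
Difference = 10 − 11 = -1.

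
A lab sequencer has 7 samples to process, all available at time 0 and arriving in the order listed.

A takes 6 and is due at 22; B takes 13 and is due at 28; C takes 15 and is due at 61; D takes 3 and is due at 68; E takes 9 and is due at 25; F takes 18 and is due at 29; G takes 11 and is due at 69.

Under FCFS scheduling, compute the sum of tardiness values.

FIFO (arrival order): A B C D E F G.
A: 0→6, due 22, tardiness 0
B: 6→19, due 28, tardiness 0
C: 19→34, due 61, tardiness 0
D: 34→37, due 68, tardiness 0
E: 37→46, due 25, tardiness 21
F: 46→64, due 29, tardiness 35
G: 64→75, due 69, tardiness 6
Sum = 0+0+0+0+21+35+6 = 62.

62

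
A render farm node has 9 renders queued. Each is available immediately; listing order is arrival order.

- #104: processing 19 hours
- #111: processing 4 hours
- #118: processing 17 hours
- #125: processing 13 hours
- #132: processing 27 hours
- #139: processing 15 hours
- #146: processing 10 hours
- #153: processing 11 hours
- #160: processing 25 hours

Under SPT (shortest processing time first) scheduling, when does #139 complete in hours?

SPT (increasing processing time): #111 #146 #153 #125 #139 #118 #104 #160 #132.
#111: 0→4
#146: 4→14
#153: 14→25
#125: 25→38
#139: 38→53

53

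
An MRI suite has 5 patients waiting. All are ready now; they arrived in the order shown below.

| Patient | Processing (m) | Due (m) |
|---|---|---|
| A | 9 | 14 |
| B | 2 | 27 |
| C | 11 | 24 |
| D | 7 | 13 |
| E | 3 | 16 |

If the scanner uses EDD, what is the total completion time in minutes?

104

EDD (increasing due date): D A E C B.
D: 0→7
A: 7→16
E: 16→19
C: 19→30
B: 30→32
Sum = 7+16+19+30+32 = 104.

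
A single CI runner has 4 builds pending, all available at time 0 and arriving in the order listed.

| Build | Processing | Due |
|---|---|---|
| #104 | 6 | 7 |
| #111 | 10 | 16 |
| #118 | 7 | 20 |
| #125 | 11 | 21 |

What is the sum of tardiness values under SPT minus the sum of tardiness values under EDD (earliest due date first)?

SPT (increasing processing time): #104 #118 #111 #125.
#104: 0→6, due 7, tardiness 0
#118: 6→13, due 20, tardiness 0
#111: 13→23, due 16, tardiness 7
#125: 23→34, due 21, tardiness 13
Sum = 0+0+7+13 = 20.
EDD (increasing due date): #104 #111 #118 #125.
#104: 0→6, due 7, tardiness 0
#111: 6→16, due 16, tardiness 0
#118: 16→23, due 20, tardiness 3
#125: 23→34, due 21, tardiness 13
Sum = 0+0+3+13 = 16.
Difference = 20 − 16 = 4.

4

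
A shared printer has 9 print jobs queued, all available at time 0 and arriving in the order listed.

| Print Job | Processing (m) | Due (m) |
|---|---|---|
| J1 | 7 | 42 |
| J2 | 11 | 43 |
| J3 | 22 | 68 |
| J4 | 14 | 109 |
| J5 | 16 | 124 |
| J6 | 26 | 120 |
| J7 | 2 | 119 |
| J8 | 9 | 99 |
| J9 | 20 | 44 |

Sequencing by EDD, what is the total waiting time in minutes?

471

EDD (increasing due date): J1 J2 J9 J3 J8 J4 J7 J6 J5.
J1: waits 0, runs 0→7
J2: waits 7, runs 7→18
J9: waits 18, runs 18→38
J3: waits 38, runs 38→60
J8: waits 60, runs 60→69
J4: waits 69, runs 69→83
J7: waits 83, runs 83→85
J6: waits 85, runs 85→111
J5: waits 111, runs 111→127
Sum = 0+7+18+38+60+69+83+85+111 = 471.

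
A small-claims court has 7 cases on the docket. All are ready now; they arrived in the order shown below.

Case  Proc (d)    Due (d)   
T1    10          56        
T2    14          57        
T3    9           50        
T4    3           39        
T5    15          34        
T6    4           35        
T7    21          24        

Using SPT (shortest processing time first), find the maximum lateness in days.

SPT (increasing processing time): T4 T6 T3 T1 T2 T5 T7.
T4: 0→3, due 39, lateness -36
T6: 3→7, due 35, lateness -28
T3: 7→16, due 50, lateness -34
T1: 16→26, due 56, lateness -30
T2: 26→40, due 57, lateness -17
T5: 40→55, due 34, lateness 21
T7: 55→76, due 24, lateness 52
Maximum = 52.

52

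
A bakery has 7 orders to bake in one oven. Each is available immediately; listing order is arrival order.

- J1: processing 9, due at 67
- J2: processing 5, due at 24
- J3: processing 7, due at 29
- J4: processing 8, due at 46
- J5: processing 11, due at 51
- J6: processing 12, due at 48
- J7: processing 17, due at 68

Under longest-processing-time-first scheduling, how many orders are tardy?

LPT (decreasing processing time): J7 J6 J5 J1 J4 J3 J2.
J7: 0→17, due 68, tardiness 0
J6: 17→29, due 48, tardiness 0
J5: 29→40, due 51, tardiness 0
J1: 40→49, due 67, tardiness 0
J4: 49→57, due 46, tardiness 11
J3: 57→64, due 29, tardiness 35
J2: 64→69, due 24, tardiness 45
Late orders: 3.

3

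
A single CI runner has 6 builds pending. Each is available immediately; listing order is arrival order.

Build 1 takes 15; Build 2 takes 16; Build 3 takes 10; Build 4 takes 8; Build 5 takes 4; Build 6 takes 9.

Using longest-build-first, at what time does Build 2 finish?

16

LPT (decreasing processing time): Build 2 Build 1 Build 3 Build 6 Build 4 Build 5.
Build 2: 0→16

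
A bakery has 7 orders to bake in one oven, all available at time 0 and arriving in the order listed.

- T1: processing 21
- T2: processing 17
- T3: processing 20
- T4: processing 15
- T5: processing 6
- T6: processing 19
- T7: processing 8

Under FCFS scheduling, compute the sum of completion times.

FIFO (arrival order): T1 T2 T3 T4 T5 T6 T7.
T1: 0→21
T2: 21→38
T3: 38→58
T4: 58→73
T5: 73→79
T6: 79→98
T7: 98→106
Sum = 21+38+58+73+79+98+106 = 473.

473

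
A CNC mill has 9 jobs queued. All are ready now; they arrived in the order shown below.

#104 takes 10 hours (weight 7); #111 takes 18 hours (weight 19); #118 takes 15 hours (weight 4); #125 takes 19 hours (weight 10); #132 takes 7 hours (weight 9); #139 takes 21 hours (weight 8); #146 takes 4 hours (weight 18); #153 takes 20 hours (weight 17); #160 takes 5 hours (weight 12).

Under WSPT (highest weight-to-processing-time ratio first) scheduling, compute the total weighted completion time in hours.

WSPT (decreasing weight/processing-time ratio): #146 #160 #132 #111 #153 #104 #125 #139 #118.
#146: finishes 4, weight 18, w·C = 72
#160: finishes 9, weight 12, w·C = 108
#132: finishes 16, weight 9, w·C = 144
#111: finishes 34, weight 19, w·C = 646
#153: finishes 54, weight 17, w·C = 918
#104: finishes 64, weight 7, w·C = 448
#125: finishes 83, weight 10, w·C = 830
#139: finishes 104, weight 8, w·C = 832
#118: finishes 119, weight 4, w·C = 476
Sum = 72+108+144+646+918+448+830+832+476 = 4474.

4474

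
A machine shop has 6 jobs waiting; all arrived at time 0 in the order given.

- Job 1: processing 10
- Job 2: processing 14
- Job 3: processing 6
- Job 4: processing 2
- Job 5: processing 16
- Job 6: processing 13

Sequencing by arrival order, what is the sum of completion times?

FIFO (arrival order): Job 1 Job 2 Job 3 Job 4 Job 5 Job 6.
Job 1: 0→10
Job 2: 10→24
Job 3: 24→30
Job 4: 30→32
Job 5: 32→48
Job 6: 48→61
Sum = 10+24+30+32+48+61 = 205.

205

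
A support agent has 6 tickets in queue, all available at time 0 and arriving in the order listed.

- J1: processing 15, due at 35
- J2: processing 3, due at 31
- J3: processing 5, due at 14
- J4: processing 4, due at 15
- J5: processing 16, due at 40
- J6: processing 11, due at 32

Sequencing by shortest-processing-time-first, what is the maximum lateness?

14

SPT (increasing processing time): J2 J4 J3 J6 J1 J5.
J2: 0→3, due 31, lateness -28
J4: 3→7, due 15, lateness -8
J3: 7→12, due 14, lateness -2
J6: 12→23, due 32, lateness -9
J1: 23→38, due 35, lateness 3
J5: 38→54, due 40, lateness 14
Maximum = 14.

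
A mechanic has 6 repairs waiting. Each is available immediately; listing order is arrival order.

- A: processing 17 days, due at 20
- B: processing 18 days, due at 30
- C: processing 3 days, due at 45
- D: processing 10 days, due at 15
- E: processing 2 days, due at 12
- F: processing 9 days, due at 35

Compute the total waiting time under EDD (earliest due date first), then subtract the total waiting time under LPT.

EDD (increasing due date): E D A B F C.
E: waits 0, runs 0→2
D: waits 2, runs 2→12
A: waits 12, runs 12→29
B: waits 29, runs 29→47
F: waits 47, runs 47→56
C: waits 56, runs 56→59
Sum = 0+2+12+29+47+56 = 146.
LPT (decreasing processing time): B A D F C E.
B: waits 0, runs 0→18
A: waits 18, runs 18→35
D: waits 35, runs 35→45
F: waits 45, runs 45→54
C: waits 54, runs 54→57
E: waits 57, runs 57→59
Sum = 0+18+35+45+54+57 = 209.
Difference = 146 − 209 = -63.

-63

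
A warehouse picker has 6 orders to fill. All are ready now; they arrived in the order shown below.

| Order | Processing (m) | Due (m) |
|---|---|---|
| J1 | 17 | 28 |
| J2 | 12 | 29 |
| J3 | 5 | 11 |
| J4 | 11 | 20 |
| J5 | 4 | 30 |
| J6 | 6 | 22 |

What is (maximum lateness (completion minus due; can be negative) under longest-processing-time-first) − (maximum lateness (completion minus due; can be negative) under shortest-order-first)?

13

LPT (decreasing processing time): J1 J2 J4 J6 J3 J5.
J1: 0→17, due 28, lateness -11
J2: 17→29, due 29, lateness 0
J4: 29→40, due 20, lateness 20
J6: 40→46, due 22, lateness 24
J3: 46→51, due 11, lateness 40
J5: 51→55, due 30, lateness 25
Maximum = 40.
SPT (increasing processing time): J5 J3 J6 J4 J2 J1.
J5: 0→4, due 30, lateness -26
J3: 4→9, due 11, lateness -2
J6: 9→15, due 22, lateness -7
J4: 15→26, due 20, lateness 6
J2: 26→38, due 29, lateness 9
J1: 38→55, due 28, lateness 27
Maximum = 27.
Difference = 40 − 27 = 13.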